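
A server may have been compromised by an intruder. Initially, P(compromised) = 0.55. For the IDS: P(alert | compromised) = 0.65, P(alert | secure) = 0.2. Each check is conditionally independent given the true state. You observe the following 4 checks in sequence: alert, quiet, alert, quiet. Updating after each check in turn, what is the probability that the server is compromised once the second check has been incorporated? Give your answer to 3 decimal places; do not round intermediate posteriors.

After 'alert': P(compromised) = 0.65·0.5500 / (0.65·0.5500 + 0.2·0.4500) ≈ 0.7989
After 'quiet': P(compromised) = 0.35·0.7989 / (0.35·0.7989 + 0.8·0.2011) ≈ 0.6347

0.635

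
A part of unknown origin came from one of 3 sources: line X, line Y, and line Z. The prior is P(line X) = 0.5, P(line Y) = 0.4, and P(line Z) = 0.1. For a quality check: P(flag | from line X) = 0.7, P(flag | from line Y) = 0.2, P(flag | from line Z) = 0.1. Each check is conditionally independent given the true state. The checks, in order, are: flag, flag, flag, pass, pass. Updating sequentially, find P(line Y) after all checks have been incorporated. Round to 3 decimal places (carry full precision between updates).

Apply Bayes' rule sequentially, carrying P(line Y) forward.
After 'flag': normaliser = 0.7·0.5000 + 0.2·0.4000 + 0.1·0.1000; P(line X) ≈ 0.7955, P(line Y) ≈ 0.1818, P(line Z) ≈ 0.0227
After 'flag': normaliser = 0.7·0.7955 + 0.2·0.1818 + 0.1·0.0227; P(line X) ≈ 0.9351, P(line Y) ≈ 0.0611, P(line Z) ≈ 0.0038
After 'flag': normaliser = 0.7·0.9351 + 0.2·0.0611 + 0.1·0.0038; P(line X) ≈ 0.9811, P(line Y) ≈ 0.0183, P(line Z) ≈ 0.0006
After 'pass': normaliser = 0.3·0.9811 + 0.8·0.0183 + 0.9·0.0006; P(line X) ≈ 0.9510, P(line Y) ≈ 0.0473, P(line Z) ≈ 0.0017
After 'pass': normaliser = 0.3·0.9510 + 0.8·0.0473 + 0.9·0.0017; P(line X) ≈ 0.8788, P(line Y) ≈ 0.1166, P(line Z) ≈ 0.0046

0.117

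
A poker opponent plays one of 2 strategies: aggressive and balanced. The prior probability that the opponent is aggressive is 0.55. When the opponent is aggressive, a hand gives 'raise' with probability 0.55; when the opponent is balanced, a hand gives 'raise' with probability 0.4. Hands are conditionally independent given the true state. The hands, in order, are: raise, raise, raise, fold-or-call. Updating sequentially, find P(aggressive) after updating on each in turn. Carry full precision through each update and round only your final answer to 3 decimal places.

After 'raise': P(aggressive) = 0.55·0.5500 / (0.55·0.5500 + 0.4·0.4500) ≈ 0.6269
After 'raise': P(aggressive) = 0.55·0.6269 / (0.55·0.6269 + 0.4·0.3731) ≈ 0.6980
After 'raise': P(aggressive) = 0.55·0.6980 / (0.55·0.6980 + 0.4·0.3020) ≈ 0.7606
After 'fold-or-call': P(aggressive) = 0.45·0.7606 / (0.45·0.7606 + 0.6·0.2394) ≈ 0.7044

0.704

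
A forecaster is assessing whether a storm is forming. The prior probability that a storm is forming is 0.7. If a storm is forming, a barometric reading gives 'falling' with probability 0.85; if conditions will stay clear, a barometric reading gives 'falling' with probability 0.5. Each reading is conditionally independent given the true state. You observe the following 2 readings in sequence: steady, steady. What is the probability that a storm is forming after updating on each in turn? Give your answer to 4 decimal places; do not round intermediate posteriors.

0.1736

After 'steady': P(storm) = 0.15·0.7000 / (0.15·0.7000 + 0.5·0.3000) ≈ 0.4118
After 'steady': P(storm) = 0.15·0.4118 / (0.15·0.4118 + 0.5·0.5882) ≈ 0.1736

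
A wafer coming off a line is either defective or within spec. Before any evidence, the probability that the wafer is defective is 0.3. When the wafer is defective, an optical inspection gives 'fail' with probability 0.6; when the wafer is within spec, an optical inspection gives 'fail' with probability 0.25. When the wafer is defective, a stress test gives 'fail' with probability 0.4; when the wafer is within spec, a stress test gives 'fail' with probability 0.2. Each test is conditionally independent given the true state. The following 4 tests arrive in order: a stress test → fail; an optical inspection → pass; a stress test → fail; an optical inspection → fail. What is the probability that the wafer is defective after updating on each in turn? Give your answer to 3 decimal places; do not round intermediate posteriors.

After a stress test='fail': P(defective) = 0.4·0.3000 / (0.4·0.3000 + 0.2·0.7000) ≈ 0.4615
After an optical inspection='pass': P(defective) = 0.4·0.4615 / (0.4·0.4615 + 0.75·0.5385) ≈ 0.3137
After a stress test='fail': P(defective) = 0.4·0.3137 / (0.4·0.3137 + 0.2·0.6863) ≈ 0.4776
After an optical inspection='fail': P(defective) = 0.6·0.4776 / (0.6·0.4776 + 0.25·0.5224) ≈ 0.6869

0.687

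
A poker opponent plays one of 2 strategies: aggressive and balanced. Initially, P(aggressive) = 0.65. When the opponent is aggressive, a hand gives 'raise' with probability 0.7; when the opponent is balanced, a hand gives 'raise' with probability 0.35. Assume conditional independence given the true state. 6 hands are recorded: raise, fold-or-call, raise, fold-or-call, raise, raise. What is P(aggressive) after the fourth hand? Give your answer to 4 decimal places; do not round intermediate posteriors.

Apply Bayes' rule sequentially, carrying P(aggressive) forward.
After 'raise': P(aggressive) = 0.7·0.6500 / (0.7·0.6500 + 0.35·0.3500) ≈ 0.7879
After 'fold-or-call': P(aggressive) = 0.3·0.7879 / (0.3·0.7879 + 0.65·0.2121) ≈ 0.6316
After 'raise': P(aggressive) = 0.7·0.6316 / (0.7·0.6316 + 0.35·0.3684) ≈ 0.7742
After 'fold-or-call': P(aggressive) = 0.3·0.7742 / (0.3·0.7742 + 0.65·0.2258) ≈ 0.6128

0.6128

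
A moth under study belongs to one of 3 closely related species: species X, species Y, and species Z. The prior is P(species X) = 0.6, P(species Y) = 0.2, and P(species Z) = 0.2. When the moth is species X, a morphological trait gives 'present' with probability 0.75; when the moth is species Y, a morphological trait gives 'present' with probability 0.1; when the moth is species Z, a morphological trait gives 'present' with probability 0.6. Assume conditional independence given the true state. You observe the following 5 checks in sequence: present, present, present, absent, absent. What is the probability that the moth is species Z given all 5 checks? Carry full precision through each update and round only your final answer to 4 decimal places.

Each posterior becomes the prior for the next update.
After 'present': normaliser = 0.75·0.6000 + 0.1·0.2000 + 0.6·0.2000; P(species X) ≈ 0.7627, P(species Y) ≈ 0.0339, P(species Z) ≈ 0.2034
After 'present': normaliser = 0.75·0.7627 + 0.1·0.0339 + 0.6·0.2034; P(species X) ≈ 0.8202, P(species Y) ≈ 0.0049, P(species Z) ≈ 0.1750
After 'present': normaliser = 0.75·0.8202 + 0.1·0.0049 + 0.6·0.1750; P(species X) ≈ 0.8536, P(species Y) ≈ 0.0007, P(species Z) ≈ 0.1457
After 'absent': normaliser = 0.25·0.8536 + 0.9·0.0007 + 0.4·0.1457; P(species X) ≈ 0.7838, P(species Y) ≈ 0.0022, P(species Z) ≈ 0.2140
After 'absent': normaliser = 0.25·0.7838 + 0.9·0.0022 + 0.4·0.2140; P(species X) ≈ 0.6910, P(species Y) ≈ 0.0071, P(species Z) ≈ 0.3019

0.3019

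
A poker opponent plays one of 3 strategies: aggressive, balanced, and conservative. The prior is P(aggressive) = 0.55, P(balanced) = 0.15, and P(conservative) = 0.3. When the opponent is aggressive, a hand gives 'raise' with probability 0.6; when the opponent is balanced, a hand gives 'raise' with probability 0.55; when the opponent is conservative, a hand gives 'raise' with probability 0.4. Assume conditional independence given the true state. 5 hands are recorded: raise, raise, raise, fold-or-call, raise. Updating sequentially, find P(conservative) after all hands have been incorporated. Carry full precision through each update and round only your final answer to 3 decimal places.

After 'raise': normaliser = 0.6·0.5500 + 0.55·0.1500 + 0.4·0.3000; P(aggressive) ≈ 0.6197, P(balanced) ≈ 0.1549, P(conservative) ≈ 0.2254
After 'raise': normaliser = 0.6·0.6197 + 0.55·0.1549 + 0.4·0.2254; P(aggressive) ≈ 0.6795, P(balanced) ≈ 0.1557, P(conservative) ≈ 0.1647
After 'raise': normaliser = 0.6·0.6795 + 0.55·0.1557 + 0.4·0.1647; P(aggressive) ≈ 0.7290, P(balanced) ≈ 0.1531, P(conservative) ≈ 0.1178
After 'fold-or-call': normaliser = 0.4·0.7290 + 0.45·0.1531 + 0.6·0.1178; P(aggressive) ≈ 0.6762, P(balanced) ≈ 0.1598, P(conservative) ≈ 0.1639
After 'raise': normaliser = 0.6·0.6762 + 0.55·0.1598 + 0.4·0.1639; P(aggressive) ≈ 0.7256, P(balanced) ≈ 0.1572, P(conservative) ≈ 0.1173

0.117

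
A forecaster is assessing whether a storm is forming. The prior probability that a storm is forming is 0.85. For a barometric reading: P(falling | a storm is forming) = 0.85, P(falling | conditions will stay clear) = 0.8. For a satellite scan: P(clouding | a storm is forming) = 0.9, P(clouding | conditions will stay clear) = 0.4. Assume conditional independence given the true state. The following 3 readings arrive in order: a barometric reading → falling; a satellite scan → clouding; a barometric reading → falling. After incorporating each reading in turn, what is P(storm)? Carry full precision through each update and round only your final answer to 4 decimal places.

After a barometric reading='falling': P(storm) = 0.85·0.8500 / (0.85·0.8500 + 0.8·0.1500) ≈ 0.8576
After a satellite scan='clouding': P(storm) = 0.9·0.8576 / (0.9·0.8576 + 0.4·0.1424) ≈ 0.9313
After a barometric reading='falling': P(storm) = 0.85·0.9313 / (0.85·0.9313 + 0.8·0.0687) ≈ 0.9350

0.9350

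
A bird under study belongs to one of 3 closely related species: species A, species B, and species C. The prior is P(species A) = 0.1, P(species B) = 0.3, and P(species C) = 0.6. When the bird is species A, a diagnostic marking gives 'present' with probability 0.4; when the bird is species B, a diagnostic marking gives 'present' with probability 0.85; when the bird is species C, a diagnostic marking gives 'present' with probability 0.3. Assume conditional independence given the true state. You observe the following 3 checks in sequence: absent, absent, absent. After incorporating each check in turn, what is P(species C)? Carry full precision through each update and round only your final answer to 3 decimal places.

After 'absent': normaliser = 0.6·0.1000 + 0.15·0.3000 + 0.7·0.6000; P(species A) ≈ 0.1143, P(species B) ≈ 0.0857, P(species C) ≈ 0.8000
After 'absent': normaliser = 0.6·0.1143 + 0.15·0.0857 + 0.7·0.8000; P(species A) ≈ 0.1069, P(species B) ≈ 0.0200, P(species C) ≈ 0.8731
After 'absent': normaliser = 0.6·0.1069 + 0.15·0.0200 + 0.7·0.8731; P(species A) ≈ 0.0946, P(species B) ≈ 0.0044, P(species C) ≈ 0.9010

0.901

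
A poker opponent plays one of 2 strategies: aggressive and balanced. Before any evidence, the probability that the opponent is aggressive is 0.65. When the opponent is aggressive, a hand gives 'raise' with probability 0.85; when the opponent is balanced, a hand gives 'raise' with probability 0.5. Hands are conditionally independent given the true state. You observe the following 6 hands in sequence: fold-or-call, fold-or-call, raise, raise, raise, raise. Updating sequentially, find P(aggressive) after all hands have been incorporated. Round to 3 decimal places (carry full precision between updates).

After 'fold-or-call': P(aggressive) = 0.15·0.6500 / (0.15·0.6500 + 0.5·0.3500) ≈ 0.3578
After 'fold-or-call': P(aggressive) = 0.15·0.3578 / (0.15·0.3578 + 0.5·0.6422) ≈ 0.1432
After 'raise': P(aggressive) = 0.85·0.1432 / (0.85·0.1432 + 0.5·0.8568) ≈ 0.2213
After 'raise': P(aggressive) = 0.85·0.2213 / (0.85·0.2213 + 0.5·0.7787) ≈ 0.3257
After 'raise': P(aggressive) = 0.85·0.3257 / (0.85·0.3257 + 0.5·0.6743) ≈ 0.4509
After 'raise': P(aggressive) = 0.85·0.4509 / (0.85·0.4509 + 0.5·0.5491) ≈ 0.5826

0.583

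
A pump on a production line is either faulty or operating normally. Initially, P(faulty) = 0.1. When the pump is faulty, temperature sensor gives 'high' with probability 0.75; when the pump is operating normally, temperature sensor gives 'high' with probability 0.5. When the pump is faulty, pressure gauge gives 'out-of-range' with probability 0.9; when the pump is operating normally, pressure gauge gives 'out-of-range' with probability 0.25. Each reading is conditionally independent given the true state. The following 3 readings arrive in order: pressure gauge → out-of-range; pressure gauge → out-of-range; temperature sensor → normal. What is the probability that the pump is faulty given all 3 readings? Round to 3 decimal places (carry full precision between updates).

Apply Bayes' rule sequentially, carrying P(faulty) forward.
After pressure gauge='out-of-range': P(faulty) = 0.9·0.1000 / (0.9·0.1000 + 0.25·0.9000) ≈ 0.2857
After pressure gauge='out-of-range': P(faulty) = 0.9·0.2857 / (0.9·0.2857 + 0.25·0.7143) ≈ 0.5902
After temperature sensor='normal': P(faulty) = 0.25·0.5902 / (0.25·0.5902 + 0.5·0.4098) ≈ 0.4186

0.419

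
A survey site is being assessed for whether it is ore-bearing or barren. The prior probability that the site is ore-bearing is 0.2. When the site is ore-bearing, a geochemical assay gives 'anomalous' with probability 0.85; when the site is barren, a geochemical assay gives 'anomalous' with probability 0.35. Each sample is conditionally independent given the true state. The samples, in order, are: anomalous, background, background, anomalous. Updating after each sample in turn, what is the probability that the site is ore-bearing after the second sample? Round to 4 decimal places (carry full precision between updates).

0.1229

Each posterior becomes the prior for the next update.
After 'anomalous': P(ore) = 0.85·0.2000 / (0.85·0.2000 + 0.35·0.8000) ≈ 0.3778
After 'background': P(ore) = 0.15·0.3778 / (0.15·0.3778 + 0.65·0.6222) ≈ 0.1229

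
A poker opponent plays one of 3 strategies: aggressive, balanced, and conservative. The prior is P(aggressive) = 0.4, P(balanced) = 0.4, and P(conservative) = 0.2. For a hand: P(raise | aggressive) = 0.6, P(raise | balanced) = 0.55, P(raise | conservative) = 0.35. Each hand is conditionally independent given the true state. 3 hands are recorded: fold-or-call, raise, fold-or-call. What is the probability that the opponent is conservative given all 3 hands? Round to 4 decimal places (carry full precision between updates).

0.2628

After 'fold-or-call': normaliser = 0.4·0.4000 + 0.45·0.4000 + 0.65·0.2000; P(aggressive) ≈ 0.3404, P(balanced) ≈ 0.3830, P(conservative) ≈ 0.2766
After 'raise': normaliser = 0.6·0.3404 + 0.55·0.3830 + 0.35·0.2766; P(aggressive) ≈ 0.3992, P(balanced) ≈ 0.4116, P(conservative) ≈ 0.1892
After 'fold-or-call': normaliser = 0.4·0.3992 + 0.45·0.4116 + 0.65·0.1892; P(aggressive) ≈ 0.3413, P(balanced) ≈ 0.3959, P(conservative) ≈ 0.2628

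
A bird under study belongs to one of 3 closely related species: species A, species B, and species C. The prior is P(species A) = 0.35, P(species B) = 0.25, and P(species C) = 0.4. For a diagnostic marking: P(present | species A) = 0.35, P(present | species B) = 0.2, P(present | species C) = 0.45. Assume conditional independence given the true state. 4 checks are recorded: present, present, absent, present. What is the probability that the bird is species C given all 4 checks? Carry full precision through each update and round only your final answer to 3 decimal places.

0.638

After 'present': normaliser = 0.35·0.3500 + 0.2·0.2500 + 0.45·0.4000; P(species A) ≈ 0.3475, P(species B) ≈ 0.1418, P(species C) ≈ 0.5106
After 'present': normaliser = 0.35·0.3475 + 0.2·0.1418 + 0.45·0.5106; P(species A) ≈ 0.3203, P(species B) ≈ 0.0747, P(species C) ≈ 0.6050
After 'absent': normaliser = 0.65·0.3203 + 0.8·0.0747 + 0.55·0.6050; P(species A) ≈ 0.3465, P(species B) ≈ 0.0995, P(species C) ≈ 0.5540
After 'present': normaliser = 0.35·0.3465 + 0.2·0.0995 + 0.45·0.5540; P(species A) ≈ 0.3106, P(species B) ≈ 0.0510, P(species C) ≈ 0.6384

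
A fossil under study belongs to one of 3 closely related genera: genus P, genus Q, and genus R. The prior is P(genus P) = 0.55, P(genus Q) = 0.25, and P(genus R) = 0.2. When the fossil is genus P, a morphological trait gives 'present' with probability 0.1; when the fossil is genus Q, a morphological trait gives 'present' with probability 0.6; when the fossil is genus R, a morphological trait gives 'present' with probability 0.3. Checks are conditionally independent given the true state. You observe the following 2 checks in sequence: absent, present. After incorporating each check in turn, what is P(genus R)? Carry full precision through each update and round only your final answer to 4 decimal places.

After 'absent': normaliser = 0.9·0.5500 + 0.4·0.2500 + 0.7·0.2000; P(genus P) ≈ 0.6735, P(genus Q) ≈ 0.1361, P(genus R) ≈ 0.1905
After 'present': normaliser = 0.1·0.6735 + 0.6·0.1361 + 0.3·0.1905; P(genus P) ≈ 0.3267, P(genus Q) ≈ 0.3960, P(genus R) ≈ 0.2772

0.2772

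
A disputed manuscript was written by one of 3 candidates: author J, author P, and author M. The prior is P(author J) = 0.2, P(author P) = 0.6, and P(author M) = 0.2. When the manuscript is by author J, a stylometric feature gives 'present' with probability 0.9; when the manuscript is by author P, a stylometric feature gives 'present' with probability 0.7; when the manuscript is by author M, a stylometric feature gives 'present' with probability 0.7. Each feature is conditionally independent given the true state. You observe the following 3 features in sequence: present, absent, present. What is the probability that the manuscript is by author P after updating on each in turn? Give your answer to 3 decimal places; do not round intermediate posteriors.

0.659

After 'present': normaliser = 0.9·0.2000 + 0.7·0.6000 + 0.7·0.2000; P(author J) ≈ 0.2432, P(author P) ≈ 0.5676, P(author M) ≈ 0.1892
After 'absent': normaliser = 0.1·0.2432 + 0.3·0.5676 + 0.3·0.1892; P(author J) ≈ 0.0968, P(author P) ≈ 0.6774, P(author M) ≈ 0.2258
After 'present': normaliser = 0.9·0.0968 + 0.7·0.6774 + 0.7·0.2258; P(author J) ≈ 0.1211, P(author P) ≈ 0.6592, P(author M) ≈ 0.2197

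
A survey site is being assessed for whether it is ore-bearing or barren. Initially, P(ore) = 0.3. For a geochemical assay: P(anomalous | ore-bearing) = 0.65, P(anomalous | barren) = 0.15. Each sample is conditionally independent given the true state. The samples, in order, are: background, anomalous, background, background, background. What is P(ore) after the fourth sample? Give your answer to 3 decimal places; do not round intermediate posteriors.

After 'background': P(ore) = 0.35·0.3000 / (0.35·0.3000 + 0.85·0.7000) ≈ 0.1500
After 'anomalous': P(ore) = 0.65·0.1500 / (0.65·0.1500 + 0.15·0.8500) ≈ 0.4333
After 'background': P(ore) = 0.35·0.4333 / (0.35·0.4333 + 0.85·0.5667) ≈ 0.2395
After 'background': P(ore) = 0.35·0.2395 / (0.35·0.2395 + 0.85·0.7605) ≈ 0.1148

0.115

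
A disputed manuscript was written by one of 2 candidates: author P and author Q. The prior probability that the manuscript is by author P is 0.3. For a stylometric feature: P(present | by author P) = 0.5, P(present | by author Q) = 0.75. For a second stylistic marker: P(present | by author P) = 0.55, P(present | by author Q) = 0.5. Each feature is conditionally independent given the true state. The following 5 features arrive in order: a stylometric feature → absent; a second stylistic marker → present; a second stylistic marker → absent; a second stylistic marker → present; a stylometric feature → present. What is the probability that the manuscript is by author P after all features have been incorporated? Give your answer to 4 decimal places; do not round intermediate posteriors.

0.3836

After a stylometric feature='absent': P(author P) = 0.5·0.3000 / (0.5·0.3000 + 0.25·0.7000) ≈ 0.4615
After a second stylistic marker='present': P(author P) = 0.55·0.4615 / (0.55·0.4615 + 0.5·0.5385) ≈ 0.4853
After a second stylistic marker='absent': P(author P) = 0.45·0.4853 / (0.45·0.4853 + 0.5·0.5147) ≈ 0.4590
After a second stylistic marker='present': P(author P) = 0.55·0.4590 / (0.55·0.4590 + 0.5·0.5410) ≈ 0.4828
After a stylometric feature='present': P(author P) = 0.5·0.4828 / (0.5·0.4828 + 0.75·0.5172) ≈ 0.3836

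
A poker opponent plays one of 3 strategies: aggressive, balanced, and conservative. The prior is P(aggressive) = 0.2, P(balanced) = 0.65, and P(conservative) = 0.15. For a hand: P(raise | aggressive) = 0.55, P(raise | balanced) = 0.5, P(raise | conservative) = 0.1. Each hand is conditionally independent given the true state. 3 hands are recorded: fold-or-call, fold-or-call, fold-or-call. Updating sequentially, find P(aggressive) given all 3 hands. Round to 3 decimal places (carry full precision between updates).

0.087

After 'fold-or-call': normaliser = 0.45·0.2000 + 0.5·0.6500 + 0.9·0.1500; P(aggressive) ≈ 0.1636, P(balanced) ≈ 0.5909, P(conservative) ≈ 0.2455
After 'fold-or-call': normaliser = 0.45·0.1636 + 0.5·0.5909 + 0.9·0.2455; P(aggressive) ≈ 0.1248, P(balanced) ≈ 0.5008, P(conservative) ≈ 0.3744
After 'fold-or-call': normaliser = 0.45·0.1248 + 0.5·0.5008 + 0.9·0.3744; P(aggressive) ≈ 0.0873, P(balanced) ≈ 0.3891, P(conservative) ≈ 0.5236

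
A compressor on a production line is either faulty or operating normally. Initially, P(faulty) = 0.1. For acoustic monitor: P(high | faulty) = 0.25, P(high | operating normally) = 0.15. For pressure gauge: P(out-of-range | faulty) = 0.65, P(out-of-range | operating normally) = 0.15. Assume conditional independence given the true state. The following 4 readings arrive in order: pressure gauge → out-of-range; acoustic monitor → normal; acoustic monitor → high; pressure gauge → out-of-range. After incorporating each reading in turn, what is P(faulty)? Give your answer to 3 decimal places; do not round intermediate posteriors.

0.754

After pressure gauge='out-of-range': P(faulty) = 0.65·0.1000 / (0.65·0.1000 + 0.15·0.9000) ≈ 0.3250
After acoustic monitor='normal': P(faulty) = 0.75·0.3250 / (0.75·0.3250 + 0.85·0.6750) ≈ 0.2982
After acoustic monitor='high': P(faulty) = 0.25·0.2982 / (0.25·0.2982 + 0.15·0.7018) ≈ 0.4145
After pressure gauge='out-of-range': P(faulty) = 0.65·0.4145 / (0.65·0.4145 + 0.15·0.5855) ≈ 0.7542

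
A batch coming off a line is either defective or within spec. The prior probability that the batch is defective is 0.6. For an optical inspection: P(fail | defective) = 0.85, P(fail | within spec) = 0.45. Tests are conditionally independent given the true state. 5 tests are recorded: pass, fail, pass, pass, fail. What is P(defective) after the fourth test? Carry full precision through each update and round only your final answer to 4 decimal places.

0.0544

Apply Bayes' rule sequentially, carrying P(defective) forward.
After 'pass': P(defective) = 0.15·0.6000 / (0.15·0.6000 + 0.55·0.4000) ≈ 0.2903
After 'fail': P(defective) = 0.85·0.2903 / (0.85·0.2903 + 0.45·0.7097) ≈ 0.4359
After 'pass': P(defective) = 0.15·0.4359 / (0.15·0.4359 + 0.55·0.5641) ≈ 0.1741
After 'pass': P(defective) = 0.15·0.1741 / (0.15·0.1741 + 0.55·0.8259) ≈ 0.0544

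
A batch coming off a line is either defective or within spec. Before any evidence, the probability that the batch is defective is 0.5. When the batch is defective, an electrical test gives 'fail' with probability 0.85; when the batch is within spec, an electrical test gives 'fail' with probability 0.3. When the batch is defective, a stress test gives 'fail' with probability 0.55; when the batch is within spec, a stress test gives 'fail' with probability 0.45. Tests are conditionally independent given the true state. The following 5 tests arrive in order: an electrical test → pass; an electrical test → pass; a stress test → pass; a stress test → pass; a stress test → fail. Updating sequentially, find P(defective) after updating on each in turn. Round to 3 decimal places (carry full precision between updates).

After an electrical test='pass': P(defective) = 0.15·0.5000 / (0.15·0.5000 + 0.7·0.5000) ≈ 0.1765
After an electrical test='pass': P(defective) = 0.15·0.1765 / (0.15·0.1765 + 0.7·0.8235) ≈ 0.0439
After a stress test='pass': P(defective) = 0.45·0.0439 / (0.45·0.0439 + 0.55·0.9561) ≈ 0.0362
After a stress test='pass': P(defective) = 0.45·0.0362 / (0.45·0.0362 + 0.55·0.9638) ≈ 0.0298
After a stress test='fail': P(defective) = 0.55·0.0298 / (0.55·0.0298 + 0.45·0.9702) ≈ 0.0362

0.036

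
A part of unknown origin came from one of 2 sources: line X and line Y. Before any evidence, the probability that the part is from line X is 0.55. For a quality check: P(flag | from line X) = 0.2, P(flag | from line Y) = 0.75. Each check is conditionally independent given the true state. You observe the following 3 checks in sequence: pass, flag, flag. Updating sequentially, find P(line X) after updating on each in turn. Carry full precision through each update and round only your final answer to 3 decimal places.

0.218

Apply Bayes' rule sequentially, carrying P(line X) forward.
After 'pass': P(line X) = 0.8·0.5500 / (0.8·0.5500 + 0.25·0.4500) ≈ 0.7964
After 'flag': P(line X) = 0.2·0.7964 / (0.2·0.7964 + 0.75·0.2036) ≈ 0.5105
After 'flag': P(line X) = 0.2·0.5105 / (0.2·0.5105 + 0.75·0.4895) ≈ 0.2176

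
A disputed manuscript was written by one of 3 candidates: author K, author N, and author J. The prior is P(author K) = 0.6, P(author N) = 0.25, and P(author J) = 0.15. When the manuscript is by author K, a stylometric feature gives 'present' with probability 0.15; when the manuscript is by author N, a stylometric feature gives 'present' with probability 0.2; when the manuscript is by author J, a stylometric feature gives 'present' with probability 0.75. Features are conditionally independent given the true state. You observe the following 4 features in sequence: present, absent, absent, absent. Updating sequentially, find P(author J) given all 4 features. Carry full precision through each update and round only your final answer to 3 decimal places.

After 'present': normaliser = 0.15·0.6000 + 0.2·0.2500 + 0.75·0.1500; P(author K) ≈ 0.3564, P(author N) ≈ 0.1980, P(author J) ≈ 0.4455
After 'absent': normaliser = 0.85·0.3564 + 0.8·0.1980 + 0.25·0.4455; P(author K) ≈ 0.5290, P(author N) ≈ 0.2766, P(author J) ≈ 0.1945
After 'absent': normaliser = 0.85·0.5290 + 0.8·0.2766 + 0.25·0.1945; P(author K) ≈ 0.6249, P(author N) ≈ 0.3075, P(author J) ≈ 0.0676
After 'absent': normaliser = 0.85·0.6249 + 0.8·0.3075 + 0.25·0.0676; P(author K) ≈ 0.6689, P(author N) ≈ 0.3098, P(author J) ≈ 0.0213

0.021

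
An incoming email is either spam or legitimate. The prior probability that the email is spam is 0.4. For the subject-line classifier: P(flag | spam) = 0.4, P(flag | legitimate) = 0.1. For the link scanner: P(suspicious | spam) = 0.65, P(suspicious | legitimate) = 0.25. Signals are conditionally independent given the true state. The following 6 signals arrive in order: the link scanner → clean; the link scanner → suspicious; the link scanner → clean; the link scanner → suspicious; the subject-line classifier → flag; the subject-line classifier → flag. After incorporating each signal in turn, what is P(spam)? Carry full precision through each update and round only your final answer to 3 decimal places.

Each posterior becomes the prior for the next update.
After the link scanner='clean': P(spam) = 0.35·0.4000 / (0.35·0.4000 + 0.75·0.6000) ≈ 0.2373
After the link scanner='suspicious': P(spam) = 0.65·0.2373 / (0.65·0.2373 + 0.25·0.7627) ≈ 0.4472
After the link scanner='clean': P(spam) = 0.35·0.4472 / (0.35·0.4472 + 0.75·0.5528) ≈ 0.2740
After the link scanner='suspicious': P(spam) = 0.65·0.2740 / (0.65·0.2740 + 0.25·0.7260) ≈ 0.4953
After the subject-line classifier='flag': P(spam) = 0.4·0.4953 / (0.4·0.4953 + 0.1·0.5047) ≈ 0.7970
After the subject-line classifier='flag': P(spam) = 0.4·0.7970 / (0.4·0.7970 + 0.1·0.2030) ≈ 0.9401

0.940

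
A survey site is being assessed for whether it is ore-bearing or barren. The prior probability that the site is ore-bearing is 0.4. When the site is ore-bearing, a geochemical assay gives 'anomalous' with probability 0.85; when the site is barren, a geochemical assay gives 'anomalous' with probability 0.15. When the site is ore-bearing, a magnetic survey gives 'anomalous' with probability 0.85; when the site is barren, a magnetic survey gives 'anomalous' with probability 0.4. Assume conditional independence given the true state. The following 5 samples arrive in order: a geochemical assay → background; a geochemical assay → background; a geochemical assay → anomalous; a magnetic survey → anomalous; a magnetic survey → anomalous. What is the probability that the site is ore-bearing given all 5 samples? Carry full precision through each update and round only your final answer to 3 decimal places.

After a geochemical assay='background': P(ore) = 0.15·0.4000 / (0.15·0.4000 + 0.85·0.6000) ≈ 0.1053
After a geochemical assay='background': P(ore) = 0.15·0.1053 / (0.15·0.1053 + 0.85·0.8947) ≈ 0.0203
After a geochemical assay='anomalous': P(ore) = 0.85·0.0203 / (0.85·0.0203 + 0.15·0.9797) ≈ 0.1053
After a magnetic survey='anomalous': P(ore) = 0.85·0.1053 / (0.85·0.1053 + 0.4·0.8947) ≈ 0.2000
After a magnetic survey='anomalous': P(ore) = 0.85·0.2000 / (0.85·0.2000 + 0.4·0.8000) ≈ 0.3469

0.347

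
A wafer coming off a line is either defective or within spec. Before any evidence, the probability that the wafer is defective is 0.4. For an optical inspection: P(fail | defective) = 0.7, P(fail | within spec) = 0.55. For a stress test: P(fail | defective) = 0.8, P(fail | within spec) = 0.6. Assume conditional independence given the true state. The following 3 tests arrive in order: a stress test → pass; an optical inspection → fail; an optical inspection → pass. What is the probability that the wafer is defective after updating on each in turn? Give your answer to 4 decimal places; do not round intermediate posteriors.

After a stress test='pass': P(defective) = 0.2·0.4000 / (0.2·0.4000 + 0.4·0.6000) ≈ 0.2500
After an optical inspection='fail': P(defective) = 0.7·0.2500 / (0.7·0.2500 + 0.55·0.7500) ≈ 0.2979
After an optical inspection='pass': P(defective) = 0.3·0.2979 / (0.3·0.2979 + 0.45·0.7021) ≈ 0.2205

0.2205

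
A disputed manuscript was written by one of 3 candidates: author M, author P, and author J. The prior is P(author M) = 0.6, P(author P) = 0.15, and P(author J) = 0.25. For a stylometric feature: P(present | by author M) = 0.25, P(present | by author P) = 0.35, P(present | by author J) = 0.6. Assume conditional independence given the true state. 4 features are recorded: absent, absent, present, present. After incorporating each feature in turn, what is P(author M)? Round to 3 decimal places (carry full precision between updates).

After 'absent': normaliser = 0.75·0.6000 + 0.65·0.1500 + 0.4·0.2500; P(author M) ≈ 0.6950, P(author P) ≈ 0.1506, P(author J) ≈ 0.1544
After 'absent': normaliser = 0.75·0.6950 + 0.65·0.1506 + 0.4·0.1544; P(author M) ≈ 0.7655, P(author P) ≈ 0.1437, P(author J) ≈ 0.0907
After 'present': normaliser = 0.25·0.7655 + 0.35·0.1437 + 0.6·0.0907; P(author M) ≈ 0.6463, P(author P) ≈ 0.1699, P(author J) ≈ 0.1838
After 'present': normaliser = 0.25·0.6463 + 0.35·0.1699 + 0.6·0.1838; P(author M) ≈ 0.4876, P(author P) ≈ 0.1795, P(author J) ≈ 0.3329

0.488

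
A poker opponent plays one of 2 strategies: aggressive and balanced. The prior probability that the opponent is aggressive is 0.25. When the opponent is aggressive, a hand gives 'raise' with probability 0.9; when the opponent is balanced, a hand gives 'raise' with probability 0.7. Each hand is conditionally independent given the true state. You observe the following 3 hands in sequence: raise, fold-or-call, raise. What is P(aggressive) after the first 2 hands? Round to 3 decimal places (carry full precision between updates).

After 'raise': P(aggressive) = 0.9·0.2500 / (0.9·0.2500 + 0.7·0.7500) ≈ 0.3000
After 'fold-or-call': P(aggressive) = 0.1·0.3000 / (0.1·0.3000 + 0.3·0.7000) ≈ 0.1250

0.125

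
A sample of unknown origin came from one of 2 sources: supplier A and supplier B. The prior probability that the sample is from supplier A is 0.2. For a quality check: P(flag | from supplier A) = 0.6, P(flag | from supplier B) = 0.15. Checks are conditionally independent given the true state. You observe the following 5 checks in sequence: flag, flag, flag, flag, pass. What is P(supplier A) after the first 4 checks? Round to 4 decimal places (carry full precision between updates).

0.9846

Apply Bayes' rule sequentially, carrying P(supplier A) forward.
After 'flag': P(supplier A) = 0.6·0.2000 / (0.6·0.2000 + 0.15·0.8000) ≈ 0.5000
After 'flag': P(supplier A) = 0.6·0.5000 / (0.6·0.5000 + 0.15·0.5000) ≈ 0.8000
After 'flag': P(supplier A) = 0.6·0.8000 / (0.6·0.8000 + 0.15·0.2000) ≈ 0.9412
After 'flag': P(supplier A) = 0.6·0.9412 / (0.6·0.9412 + 0.15·0.0588) ≈ 0.9846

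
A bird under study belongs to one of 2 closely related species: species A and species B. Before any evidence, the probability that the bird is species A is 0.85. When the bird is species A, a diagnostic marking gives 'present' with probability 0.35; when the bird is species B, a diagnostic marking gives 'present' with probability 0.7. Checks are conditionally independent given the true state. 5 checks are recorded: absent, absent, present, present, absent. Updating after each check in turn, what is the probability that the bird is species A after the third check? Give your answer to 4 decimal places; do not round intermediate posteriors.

After 'absent': P(species A) = 0.65·0.8500 / (0.65·0.8500 + 0.3·0.1500) ≈ 0.9247
After 'absent': P(species A) = 0.65·0.9247 / (0.65·0.9247 + 0.3·0.0753) ≈ 0.9638
After 'present': P(species A) = 0.35·0.9638 / (0.35·0.9638 + 0.7·0.0362) ≈ 0.9301

0.9301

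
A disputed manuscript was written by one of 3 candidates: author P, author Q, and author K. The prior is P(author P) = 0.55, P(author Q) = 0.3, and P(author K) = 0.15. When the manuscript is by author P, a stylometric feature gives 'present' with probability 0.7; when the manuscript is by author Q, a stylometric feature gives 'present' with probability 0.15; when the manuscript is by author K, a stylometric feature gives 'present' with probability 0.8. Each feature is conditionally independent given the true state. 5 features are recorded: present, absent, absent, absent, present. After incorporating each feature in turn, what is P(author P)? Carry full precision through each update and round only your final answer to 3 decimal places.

0.597

After 'present': normaliser = 0.7·0.5500 + 0.15·0.3000 + 0.8·0.1500; P(author P) ≈ 0.7000, P(author Q) ≈ 0.0818, P(author K) ≈ 0.2182
After 'absent': normaliser = 0.3·0.7000 + 0.85·0.0818 + 0.2·0.2182; P(author P) ≈ 0.6498, P(author Q) ≈ 0.2152, P(author K) ≈ 0.1350
After 'absent': normaliser = 0.3·0.6498 + 0.85·0.2152 + 0.2·0.1350; P(author P) ≈ 0.4815, P(author Q) ≈ 0.4518, P(author K) ≈ 0.0667
After 'absent': normaliser = 0.3·0.4815 + 0.85·0.4518 + 0.2·0.0667; P(author P) ≈ 0.2666, P(author Q) ≈ 0.7088, P(author K) ≈ 0.0246
After 'present': normaliser = 0.7·0.2666 + 0.15·0.7088 + 0.8·0.0246; P(author P) ≈ 0.5969, P(author Q) ≈ 0.3401, P(author K) ≈ 0.0630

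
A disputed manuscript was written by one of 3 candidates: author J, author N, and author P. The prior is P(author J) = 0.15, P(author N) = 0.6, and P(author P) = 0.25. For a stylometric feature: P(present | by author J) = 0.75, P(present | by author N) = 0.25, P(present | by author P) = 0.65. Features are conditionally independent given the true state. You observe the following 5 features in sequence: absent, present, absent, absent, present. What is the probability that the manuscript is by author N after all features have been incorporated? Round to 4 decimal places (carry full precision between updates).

0.7301

After 'absent': normaliser = 0.25·0.1500 + 0.75·0.6000 + 0.35·0.2500; P(author J) ≈ 0.0652, P(author N) ≈ 0.7826, P(author P) ≈ 0.1522
After 'present': normaliser = 0.75·0.0652 + 0.25·0.7826 + 0.65·0.1522; P(author J) ≈ 0.1424, P(author N) ≈ 0.5696, P(author P) ≈ 0.2880
After 'absent': normaliser = 0.25·0.1424 + 0.75·0.5696 + 0.35·0.2880; P(author J) ≈ 0.0632, P(author N) ≈ 0.7580, P(author P) ≈ 0.1788
After 'absent': normaliser = 0.25·0.0632 + 0.75·0.7580 + 0.35·0.1788; P(author J) ≈ 0.0244, P(author N) ≈ 0.8788, P(author P) ≈ 0.0968
After 'present': normaliser = 0.75·0.0244 + 0.25·0.8788 + 0.65·0.0968; P(author J) ≈ 0.0608, P(author N) ≈ 0.7301, P(author P) ≈ 0.2090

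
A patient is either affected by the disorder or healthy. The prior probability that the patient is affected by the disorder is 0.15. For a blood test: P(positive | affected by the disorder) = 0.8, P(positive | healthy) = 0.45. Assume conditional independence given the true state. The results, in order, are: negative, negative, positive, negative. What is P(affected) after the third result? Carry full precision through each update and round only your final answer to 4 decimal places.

0.0398

After 'negative': P(affected) = 0.2·0.1500 / (0.2·0.1500 + 0.55·0.8500) ≈ 0.0603
After 'negative': P(affected) = 0.2·0.0603 / (0.2·0.0603 + 0.55·0.9397) ≈ 0.0228
After 'positive': P(affected) = 0.8·0.0228 / (0.8·0.0228 + 0.45·0.9772) ≈ 0.0398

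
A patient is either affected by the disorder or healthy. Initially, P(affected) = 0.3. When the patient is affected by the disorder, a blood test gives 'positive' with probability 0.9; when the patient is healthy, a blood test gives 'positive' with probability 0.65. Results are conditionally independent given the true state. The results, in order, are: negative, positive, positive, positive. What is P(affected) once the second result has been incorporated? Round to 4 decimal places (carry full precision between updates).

After 'negative': P(affected) = 0.1·0.3000 / (0.1·0.3000 + 0.35·0.7000) ≈ 0.1091
After 'positive': P(affected) = 0.9·0.1091 / (0.9·0.1091 + 0.65·0.8909) ≈ 0.1450

0.1450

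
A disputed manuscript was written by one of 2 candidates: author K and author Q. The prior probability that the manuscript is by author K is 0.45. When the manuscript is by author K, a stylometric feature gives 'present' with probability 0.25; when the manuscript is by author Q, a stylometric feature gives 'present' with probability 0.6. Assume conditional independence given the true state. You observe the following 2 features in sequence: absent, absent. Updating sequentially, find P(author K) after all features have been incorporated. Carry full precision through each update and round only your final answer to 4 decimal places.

After 'absent': P(author K) = 0.75·0.4500 / (0.75·0.4500 + 0.4·0.5500) ≈ 0.6054
After 'absent': P(author K) = 0.75·0.6054 / (0.75·0.6054 + 0.4·0.3946) ≈ 0.7420

0.7420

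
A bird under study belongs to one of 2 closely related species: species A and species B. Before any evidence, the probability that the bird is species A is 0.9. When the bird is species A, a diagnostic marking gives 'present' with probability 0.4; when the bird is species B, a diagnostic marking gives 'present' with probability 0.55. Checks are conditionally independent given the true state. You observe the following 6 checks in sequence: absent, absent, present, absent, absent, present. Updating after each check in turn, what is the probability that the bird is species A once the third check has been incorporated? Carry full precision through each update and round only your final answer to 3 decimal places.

0.921

After 'absent': P(species A) = 0.6·0.9000 / (0.6·0.9000 + 0.45·0.1000) ≈ 0.9231
After 'absent': P(species A) = 0.6·0.9231 / (0.6·0.9231 + 0.45·0.0769) ≈ 0.9412
After 'present': P(species A) = 0.4·0.9412 / (0.4·0.9412 + 0.55·0.0588) ≈ 0.9209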